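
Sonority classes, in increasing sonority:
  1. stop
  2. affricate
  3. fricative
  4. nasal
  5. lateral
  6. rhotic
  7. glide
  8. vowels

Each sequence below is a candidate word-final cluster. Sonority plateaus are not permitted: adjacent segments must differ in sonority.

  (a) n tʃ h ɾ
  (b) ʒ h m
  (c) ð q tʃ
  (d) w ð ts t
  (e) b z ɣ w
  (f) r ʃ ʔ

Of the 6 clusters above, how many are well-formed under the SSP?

2

(a) n tʃ h ɾ: profile 4-2-3-6 — violates.
(b) ʒ h m: profile 3-3-4 — violates.
(c) ð q tʃ: profile 3-1-2 — violates.
(d) w ð ts t: profile 7-3-2-1 — obeys.
(e) b z ɣ w: profile 1-3-3-7 — violates.
(f) r ʃ ʔ: profile 6-3-1 — obeys.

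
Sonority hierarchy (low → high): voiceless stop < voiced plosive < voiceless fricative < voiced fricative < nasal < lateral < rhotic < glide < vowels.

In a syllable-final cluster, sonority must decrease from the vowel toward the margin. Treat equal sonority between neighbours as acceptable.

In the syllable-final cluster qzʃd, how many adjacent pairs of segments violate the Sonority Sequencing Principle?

/q/ — voiceless stop, sonority 1.
/z/ — voiced fricative, sonority 4.
/ʃ/ — voiceless fricative, sonority 3.
/d/ — voiced plosive, sonority 2.
/q/→/z/: 1→4 (does not fall) — violation.
/z/→/ʃ/: 4→3 (falls) — ok.
/ʃ/→/d/: 3→2 (falls) — ok.

1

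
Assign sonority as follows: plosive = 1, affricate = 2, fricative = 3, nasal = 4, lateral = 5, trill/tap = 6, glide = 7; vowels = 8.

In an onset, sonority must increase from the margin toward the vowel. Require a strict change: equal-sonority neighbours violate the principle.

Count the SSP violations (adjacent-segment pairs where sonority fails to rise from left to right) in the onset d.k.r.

1

/d/ is a plosive (sonority 1).
/k/ is a plosive (sonority 1).
/r/ is a trill/tap (sonority 6).
/d/→/k/: 1→1 (plateau) — violation.
/k/→/r/: 1→6 (rises) — ok.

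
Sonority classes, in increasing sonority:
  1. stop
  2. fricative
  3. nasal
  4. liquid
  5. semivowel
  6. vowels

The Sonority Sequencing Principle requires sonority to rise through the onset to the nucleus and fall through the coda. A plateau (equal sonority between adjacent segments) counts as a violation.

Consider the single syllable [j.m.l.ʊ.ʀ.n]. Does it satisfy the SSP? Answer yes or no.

Onset: /j/ is a semivowel (sonority 5), /m/ is a nasal (sonority 3), /l/ is a liquid (sonority 4); then the nucleus /ʊ/ (sonority 6).
Onset profile 5-3-4-6 — does not strictly rise throughout.
Coda: /ʀ/ is a liquid (sonority 4), /n/ is a nasal (sonority 3).
Coda profile 6-4-3 — falls from the nucleus.

no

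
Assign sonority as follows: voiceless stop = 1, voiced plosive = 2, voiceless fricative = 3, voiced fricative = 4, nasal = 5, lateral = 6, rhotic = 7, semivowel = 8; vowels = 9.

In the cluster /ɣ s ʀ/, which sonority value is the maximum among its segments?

7

/ɣ/ is a voiced fricative (sonority 4).
/s/ is a voiceless fricative (sonority 3).
/ʀ/ is a rhotic (sonority 7).
The maximum is 7.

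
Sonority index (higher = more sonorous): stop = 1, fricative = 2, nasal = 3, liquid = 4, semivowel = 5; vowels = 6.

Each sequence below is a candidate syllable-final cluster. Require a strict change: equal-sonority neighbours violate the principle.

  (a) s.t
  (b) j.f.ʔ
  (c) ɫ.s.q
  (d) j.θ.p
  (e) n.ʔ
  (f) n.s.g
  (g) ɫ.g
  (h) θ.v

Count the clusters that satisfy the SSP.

(a) s.t: profile 2-1 — obeys.
(b) j.f.ʔ: profile 5-2-1 — obeys.
(c) ɫ.s.q: profile 4-2-1 — obeys.
(d) j.θ.p: profile 5-2-1 — obeys.
(e) n.ʔ: profile 3-1 — obeys.
(f) n.s.g: profile 3-2-1 — obeys.
(g) ɫ.g: profile 4-1 — obeys.
(h) θ.v: profile 2-2 — violates.

7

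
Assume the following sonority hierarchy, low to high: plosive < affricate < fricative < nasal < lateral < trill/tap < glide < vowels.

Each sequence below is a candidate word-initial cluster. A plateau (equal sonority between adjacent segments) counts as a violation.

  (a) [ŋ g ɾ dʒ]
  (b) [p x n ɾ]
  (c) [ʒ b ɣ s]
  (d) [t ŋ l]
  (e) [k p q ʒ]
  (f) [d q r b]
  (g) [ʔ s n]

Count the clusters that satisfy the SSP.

3

(a) [ŋ g ɾ dʒ]: profile 4-1-6-2 — violates.
(b) [p x n ɾ]: profile 1-3-4-6 — obeys.
(c) [ʒ b ɣ s]: profile 3-1-3-3 — violates.
(d) [t ŋ l]: profile 1-4-5 — obeys.
(e) [k p q ʒ]: profile 1-1-1-3 — violates.
(f) [d q r b]: profile 1-1-6-1 — violates.
(g) [ʔ s n]: profile 1-3-4 — obeys.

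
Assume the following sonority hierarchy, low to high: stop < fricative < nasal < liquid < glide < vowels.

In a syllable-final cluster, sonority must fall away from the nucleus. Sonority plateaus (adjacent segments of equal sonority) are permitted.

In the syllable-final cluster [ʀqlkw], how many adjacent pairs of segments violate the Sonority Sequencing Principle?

/ʀ/ is a liquid (sonority 4).
/q/ is a stop (sonority 1).
/l/ is a liquid (sonority 4).
/k/ is a stop (sonority 1).
/w/ is a glide (sonority 5).
/ʀ/→/q/: 4→1 (falls) — ok.
/q/→/l/: 1→4 (does not fall) — violation.
/l/→/k/: 4→1 (falls) — ok.
/k/→/w/: 1→5 (does not fall) — violation.

2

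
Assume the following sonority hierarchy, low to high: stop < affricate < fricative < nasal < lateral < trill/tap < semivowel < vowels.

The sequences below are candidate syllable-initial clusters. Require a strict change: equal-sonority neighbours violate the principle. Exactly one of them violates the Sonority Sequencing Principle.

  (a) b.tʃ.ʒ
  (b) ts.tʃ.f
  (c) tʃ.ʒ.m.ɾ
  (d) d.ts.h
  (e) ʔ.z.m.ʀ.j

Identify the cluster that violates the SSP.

b

(a) 1-2-3 → obeys
(b) 2-2-3 → violates
(c) 2-3-4-6 → obeys
(d) 1-2-3 → obeys
(e) 1-3-4-6-7 → obeys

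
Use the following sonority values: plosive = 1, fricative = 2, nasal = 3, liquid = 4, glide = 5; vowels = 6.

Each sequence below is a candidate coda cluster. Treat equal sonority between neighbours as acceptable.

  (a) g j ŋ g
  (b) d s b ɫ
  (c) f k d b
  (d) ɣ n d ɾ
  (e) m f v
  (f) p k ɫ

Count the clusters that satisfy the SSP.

(a) sonority 1-5-3-1: ill-formed.
(b) sonority 1-2-1-4: ill-formed.
(c) sonority 2-1-1-1: well-formed.
(d) sonority 2-3-1-4: ill-formed.
(e) sonority 3-2-2: well-formed.
(f) sonority 1-1-4: ill-formed.

2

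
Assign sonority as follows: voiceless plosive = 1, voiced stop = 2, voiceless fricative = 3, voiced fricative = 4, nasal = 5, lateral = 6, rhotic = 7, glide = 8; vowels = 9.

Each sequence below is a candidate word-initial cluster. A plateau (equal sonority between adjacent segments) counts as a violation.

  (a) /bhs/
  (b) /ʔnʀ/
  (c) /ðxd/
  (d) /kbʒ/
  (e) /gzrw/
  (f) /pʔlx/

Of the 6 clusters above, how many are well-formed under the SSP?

3

(a) 2-3-3 → violates
(b) 1-5-7 → obeys
(c) 4-3-2 → violates
(d) 1-2-4 → obeys
(e) 2-4-7-8 → obeys
(f) 1-1-6-3 → violates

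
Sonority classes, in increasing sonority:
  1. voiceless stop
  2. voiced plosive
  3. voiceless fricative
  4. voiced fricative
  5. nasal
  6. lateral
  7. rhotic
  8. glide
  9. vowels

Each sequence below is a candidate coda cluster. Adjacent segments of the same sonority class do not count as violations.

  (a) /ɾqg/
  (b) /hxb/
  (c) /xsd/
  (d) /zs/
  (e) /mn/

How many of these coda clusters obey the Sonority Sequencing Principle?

4

(a) /ɾqg/: profile 7-1-2 — violates.
(b) /hxb/: profile 3-3-2 — obeys.
(c) /xsd/: profile 3-3-2 — obeys.
(d) /zs/: profile 4-3 — obeys.
(e) /mn/: profile 5-5 — obeys.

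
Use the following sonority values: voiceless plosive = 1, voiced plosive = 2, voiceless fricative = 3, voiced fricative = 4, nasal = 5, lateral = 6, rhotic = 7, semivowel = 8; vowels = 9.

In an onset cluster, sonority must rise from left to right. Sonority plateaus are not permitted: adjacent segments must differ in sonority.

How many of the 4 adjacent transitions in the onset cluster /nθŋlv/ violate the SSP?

/n/ is a nasal (sonority 5).
/θ/ is a voiceless fricative (sonority 3).
/ŋ/ is a nasal (sonority 5).
/l/ is a lateral (sonority 6).
/v/ is a voiced fricative (sonority 4).
/n/→/θ/: 5→3 (does not rise) — violation.
/θ/→/ŋ/: 3→5 (rises) — ok.
/ŋ/→/l/: 5→6 (rises) — ok.
/l/→/v/: 6→4 (does not rise) — violation.

2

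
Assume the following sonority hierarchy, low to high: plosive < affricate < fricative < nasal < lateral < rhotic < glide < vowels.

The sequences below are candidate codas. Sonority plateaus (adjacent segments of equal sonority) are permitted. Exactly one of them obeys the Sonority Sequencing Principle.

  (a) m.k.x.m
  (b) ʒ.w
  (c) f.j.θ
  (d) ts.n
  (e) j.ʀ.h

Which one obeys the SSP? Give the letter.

(a) sonority 4-1-3-4: ill-formed.
(b) sonority 3-7: ill-formed.
(c) sonority 3-7-3: ill-formed.
(d) sonority 2-4: ill-formed.
(e) sonority 7-6-3: well-formed.

e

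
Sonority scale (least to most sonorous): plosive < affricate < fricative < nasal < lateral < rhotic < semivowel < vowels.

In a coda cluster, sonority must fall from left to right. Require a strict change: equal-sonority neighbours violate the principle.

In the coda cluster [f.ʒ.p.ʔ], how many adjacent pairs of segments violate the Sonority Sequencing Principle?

/f/ — fricative, sonority 3.
/ʒ/ — fricative, sonority 3.
/p/ — plosive, sonority 1.
/ʔ/ — plosive, sonority 1.
/f/→/ʒ/: 3→3 (plateau) — violation.
/ʒ/→/p/: 3→1 (falls) — ok.
/p/→/ʔ/: 1→1 (plateau) — violation.

2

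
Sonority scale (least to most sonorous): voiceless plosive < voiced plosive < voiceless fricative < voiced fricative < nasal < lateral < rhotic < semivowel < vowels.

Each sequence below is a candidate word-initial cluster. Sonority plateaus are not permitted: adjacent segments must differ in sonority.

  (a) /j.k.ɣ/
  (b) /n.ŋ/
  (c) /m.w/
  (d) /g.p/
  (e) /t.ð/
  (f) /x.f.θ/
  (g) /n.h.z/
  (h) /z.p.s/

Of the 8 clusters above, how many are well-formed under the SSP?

2

(a) /j.k.ɣ/: profile 8-1-4 — violates.
(b) /n.ŋ/: profile 5-5 — violates.
(c) /m.w/: profile 5-8 — obeys.
(d) /g.p/: profile 2-1 — violates.
(e) /t.ð/: profile 1-4 — obeys.
(f) /x.f.θ/: profile 3-3-3 — violates.
(g) /n.h.z/: profile 5-3-4 — violates.
(h) /z.p.s/: profile 4-1-3 — violates.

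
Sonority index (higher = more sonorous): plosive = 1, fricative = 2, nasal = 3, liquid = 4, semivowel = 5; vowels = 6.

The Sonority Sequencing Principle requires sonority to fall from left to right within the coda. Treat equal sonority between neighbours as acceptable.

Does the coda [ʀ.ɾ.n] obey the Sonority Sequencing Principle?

yes

/ʀ/: liquid = 4.
/ɾ/: liquid = 4.
/n/: nasal = 3.
The profile 4-4-3 is non-increasing (plateaus allowed), so the coda satisfies the SSP.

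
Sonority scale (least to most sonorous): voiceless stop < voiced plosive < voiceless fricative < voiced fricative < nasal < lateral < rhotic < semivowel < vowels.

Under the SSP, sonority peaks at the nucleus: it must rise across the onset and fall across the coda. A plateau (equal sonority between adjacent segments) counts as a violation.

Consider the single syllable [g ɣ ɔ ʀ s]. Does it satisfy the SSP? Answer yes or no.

Onset: /g/ is a voiced plosive (sonority 2), /ɣ/ is a voiced fricative (sonority 4); then the nucleus /ɔ/ (sonority 9).
Onset profile 2-4-9 — rises to the nucleus.
Coda: /ʀ/ is a rhotic (sonority 7), /s/ is a voiceless fricative (sonority 3).
Coda profile 9-7-3 — falls from the nucleus.

yes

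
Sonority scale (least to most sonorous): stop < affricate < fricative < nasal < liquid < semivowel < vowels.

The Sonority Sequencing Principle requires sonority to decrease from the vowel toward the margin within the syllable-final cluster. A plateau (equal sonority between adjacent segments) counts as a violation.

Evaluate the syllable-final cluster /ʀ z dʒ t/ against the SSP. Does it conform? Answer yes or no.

/ʀ/: liquid = 5.
/z/: fricative = 3.
/dʒ/: affricate = 2.
/t/: stop = 1.
The profile 5-3-2-1 strictly falls, so the syllable-final cluster satisfies the SSP.

yes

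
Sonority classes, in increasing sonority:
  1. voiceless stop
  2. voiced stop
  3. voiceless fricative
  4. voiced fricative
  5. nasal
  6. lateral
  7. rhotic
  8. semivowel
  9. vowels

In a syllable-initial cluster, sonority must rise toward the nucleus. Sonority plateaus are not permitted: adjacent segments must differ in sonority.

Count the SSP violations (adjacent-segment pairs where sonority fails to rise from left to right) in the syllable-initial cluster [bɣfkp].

3

/b/ is a voiced stop (sonority 2).
/ɣ/ is a voiced fricative (sonority 4).
/f/ is a voiceless fricative (sonority 3).
/k/ is a voiceless stop (sonority 1).
/p/ is a voiceless stop (sonority 1).
/b/→/ɣ/: 2→4 (rises) — ok.
/ɣ/→/f/: 4→3 (does not rise) — violation.
/f/→/k/: 3→1 (does not rise) — violation.
/k/→/p/: 1→1 (plateau) — violation.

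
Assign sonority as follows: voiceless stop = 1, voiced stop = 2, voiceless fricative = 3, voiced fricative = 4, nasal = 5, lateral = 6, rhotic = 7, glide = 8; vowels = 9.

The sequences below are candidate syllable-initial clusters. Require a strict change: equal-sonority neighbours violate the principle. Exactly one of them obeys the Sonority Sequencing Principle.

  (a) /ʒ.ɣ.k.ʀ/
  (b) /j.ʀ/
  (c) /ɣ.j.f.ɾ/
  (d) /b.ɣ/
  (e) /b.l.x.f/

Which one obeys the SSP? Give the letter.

(a) /ʒ.ɣ.k.ʀ/: profile 4-4-1-7 — violates.
(b) /j.ʀ/: profile 8-7 — violates.
(c) /ɣ.j.f.ɾ/: profile 4-8-3-7 — violates.
(d) /b.ɣ/: profile 2-4 — obeys.
(e) /b.l.x.f/: profile 2-6-3-3 — violates.

d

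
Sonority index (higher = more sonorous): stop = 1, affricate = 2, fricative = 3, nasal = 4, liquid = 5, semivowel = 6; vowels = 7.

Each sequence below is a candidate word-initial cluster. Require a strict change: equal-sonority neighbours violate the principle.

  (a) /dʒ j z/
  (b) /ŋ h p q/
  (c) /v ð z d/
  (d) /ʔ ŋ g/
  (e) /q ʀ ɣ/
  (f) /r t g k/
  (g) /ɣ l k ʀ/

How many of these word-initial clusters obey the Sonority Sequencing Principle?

0

(a) /dʒ j z/: profile 2-6-3 — violates.
(b) /ŋ h p q/: profile 4-3-1-1 — violates.
(c) /v ð z d/: profile 3-3-3-1 — violates.
(d) /ʔ ŋ g/: profile 1-4-1 — violates.
(e) /q ʀ ɣ/: profile 1-5-3 — violates.
(f) /r t g k/: profile 5-1-1-1 — violates.
(g) /ɣ l k ʀ/: profile 3-5-1-5 — violates.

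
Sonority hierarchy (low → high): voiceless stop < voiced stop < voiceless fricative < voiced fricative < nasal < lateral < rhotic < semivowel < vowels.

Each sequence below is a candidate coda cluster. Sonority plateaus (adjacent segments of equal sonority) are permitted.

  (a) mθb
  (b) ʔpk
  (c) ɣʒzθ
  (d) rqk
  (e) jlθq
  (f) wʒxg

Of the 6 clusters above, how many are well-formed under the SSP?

6

(a) sonority 5-3-2: well-formed.
(b) sonority 1-1-1: well-formed.
(c) sonority 4-4-4-3: well-formed.
(d) sonority 7-1-1: well-formed.
(e) sonority 8-6-3-1: well-formed.
(f) sonority 8-4-3-2: well-formed.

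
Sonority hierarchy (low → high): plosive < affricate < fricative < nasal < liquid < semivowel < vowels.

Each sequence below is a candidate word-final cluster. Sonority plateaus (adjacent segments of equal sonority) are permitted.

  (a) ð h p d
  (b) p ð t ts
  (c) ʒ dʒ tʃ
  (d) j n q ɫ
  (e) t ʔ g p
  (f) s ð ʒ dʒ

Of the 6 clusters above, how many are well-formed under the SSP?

(a) sonority 3-3-1-1: well-formed.
(b) sonority 1-3-1-2: ill-formed.
(c) sonority 3-2-2: well-formed.
(d) sonority 6-4-1-5: ill-formed.
(e) sonority 1-1-1-1: well-formed.
(f) sonority 3-3-3-2: well-formed.

4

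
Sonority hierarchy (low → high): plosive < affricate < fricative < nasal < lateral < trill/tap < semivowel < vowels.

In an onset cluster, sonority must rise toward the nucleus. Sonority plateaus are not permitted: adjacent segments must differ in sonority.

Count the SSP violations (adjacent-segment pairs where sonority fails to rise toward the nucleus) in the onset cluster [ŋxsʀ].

2

/ŋ/ is a nasal (sonority 4).
/x/ is a fricative (sonority 3).
/s/ is a fricative (sonority 3).
/ʀ/ is a trill/tap (sonority 6).
/ŋ/→/x/: 4→3 (does not rise) — violation.
/x/→/s/: 3→3 (plateau) — violation.
/s/→/ʀ/: 3→6 (rises) — ok.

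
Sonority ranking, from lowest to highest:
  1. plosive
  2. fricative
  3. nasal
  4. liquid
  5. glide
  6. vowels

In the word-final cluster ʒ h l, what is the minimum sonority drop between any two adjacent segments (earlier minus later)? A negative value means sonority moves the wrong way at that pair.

-2

/ʒ/: fricative = 2.
/h/: fricative = 2.
/l/: liquid = 4.
/ʒ/→/h/: change +0.
/h/→/l/: change -2.
Minimum = -2.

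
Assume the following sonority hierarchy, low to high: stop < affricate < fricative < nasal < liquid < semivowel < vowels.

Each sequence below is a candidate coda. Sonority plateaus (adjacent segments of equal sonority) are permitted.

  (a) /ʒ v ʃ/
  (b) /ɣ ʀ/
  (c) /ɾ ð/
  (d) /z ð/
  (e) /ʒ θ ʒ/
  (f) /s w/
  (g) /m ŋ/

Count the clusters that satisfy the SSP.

5

(a) 3-3-3 → obeys
(b) 3-5 → violates
(c) 5-3 → obeys
(d) 3-3 → obeys
(e) 3-3-3 → obeys
(f) 3-6 → violates
(g) 4-4 → obeys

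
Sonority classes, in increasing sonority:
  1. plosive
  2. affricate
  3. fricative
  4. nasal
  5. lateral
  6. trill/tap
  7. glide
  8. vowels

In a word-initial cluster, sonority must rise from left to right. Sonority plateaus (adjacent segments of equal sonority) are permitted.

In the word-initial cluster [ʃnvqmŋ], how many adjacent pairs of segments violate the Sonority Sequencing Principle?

/ʃ/ is a fricative (sonority 3).
/n/ is a nasal (sonority 4).
/v/ is a fricative (sonority 3).
/q/ is a plosive (sonority 1).
/m/ is a nasal (sonority 4).
/ŋ/ is a nasal (sonority 4).
/ʃ/→/n/: 3→4 (rises) — ok.
/n/→/v/: 4→3 (does not rise) — violation.
/v/→/q/: 3→1 (does not rise) — violation.
/q/→/m/: 1→4 (rises) — ok.
/m/→/ŋ/: 4→4 (plateau, allowed) — ok.

2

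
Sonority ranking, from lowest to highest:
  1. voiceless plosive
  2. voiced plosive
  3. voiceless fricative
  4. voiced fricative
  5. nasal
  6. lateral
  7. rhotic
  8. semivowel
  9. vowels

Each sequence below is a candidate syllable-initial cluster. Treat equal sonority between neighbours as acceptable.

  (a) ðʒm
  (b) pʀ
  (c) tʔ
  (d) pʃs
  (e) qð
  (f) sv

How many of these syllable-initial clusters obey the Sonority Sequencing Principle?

6

(a) 4-4-5 → obeys
(b) 1-7 → obeys
(c) 1-1 → obeys
(d) 1-3-3 → obeys
(e) 1-4 → obeys
(f) 3-4 → obeys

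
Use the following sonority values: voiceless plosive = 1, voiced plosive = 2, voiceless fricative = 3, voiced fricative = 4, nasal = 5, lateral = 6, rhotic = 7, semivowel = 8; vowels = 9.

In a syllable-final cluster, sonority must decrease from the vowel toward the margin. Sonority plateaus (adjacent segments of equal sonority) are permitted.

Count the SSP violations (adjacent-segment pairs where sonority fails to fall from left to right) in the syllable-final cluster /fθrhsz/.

/f/ — voiceless fricative, sonority 3.
/θ/ — voiceless fricative, sonority 3.
/r/ — rhotic, sonority 7.
/h/ — voiceless fricative, sonority 3.
/s/ — voiceless fricative, sonority 3.
/z/ — voiced fricative, sonority 4.
/f/→/θ/: 3→3 (plateau, allowed) — ok.
/θ/→/r/: 3→7 (does not fall) — violation.
/r/→/h/: 7→3 (falls) — ok.
/h/→/s/: 3→3 (plateau, allowed) — ok.
/s/→/z/: 3→4 (does not fall) — violation.

2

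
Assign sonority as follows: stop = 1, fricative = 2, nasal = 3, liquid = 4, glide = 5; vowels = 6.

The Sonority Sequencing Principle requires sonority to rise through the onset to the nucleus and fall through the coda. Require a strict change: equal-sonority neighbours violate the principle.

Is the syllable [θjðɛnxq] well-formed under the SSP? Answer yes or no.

Onset: /θ/ is a fricative (sonority 2), /j/ is a glide (sonority 5), /ð/ is a fricative (sonority 2); then the nucleus /ɛ/ (sonority 6).
Onset profile 2-5-2-6 — does not strictly rise throughout.
Coda: /n/ is a nasal (sonority 3), /x/ is a fricative (sonority 2), /q/ is a stop (sonority 1).
Coda profile 6-3-2-1 — falls from the nucleus.

no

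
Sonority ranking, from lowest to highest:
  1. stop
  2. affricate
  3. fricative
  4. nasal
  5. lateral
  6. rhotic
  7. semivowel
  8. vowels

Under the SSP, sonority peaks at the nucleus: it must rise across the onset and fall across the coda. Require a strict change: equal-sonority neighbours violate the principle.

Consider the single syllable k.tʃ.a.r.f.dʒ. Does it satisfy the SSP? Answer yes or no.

yes

Onset: /k/ is a stop (sonority 1), /tʃ/ is an affricate (sonority 2); then the nucleus /a/ (sonority 8).
Onset profile 1-2-8 — rises to the nucleus.
Coda: /r/ is a rhotic (sonority 6), /f/ is a fricative (sonority 3), /dʒ/ is an affricate (sonority 2).
Coda profile 8-6-3-2 — falls from the nucleus.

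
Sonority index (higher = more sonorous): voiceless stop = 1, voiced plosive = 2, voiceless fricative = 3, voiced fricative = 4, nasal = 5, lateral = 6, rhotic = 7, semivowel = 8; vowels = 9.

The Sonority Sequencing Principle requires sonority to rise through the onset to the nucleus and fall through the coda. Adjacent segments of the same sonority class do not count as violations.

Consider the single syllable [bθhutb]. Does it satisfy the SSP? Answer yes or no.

Onset: /b/ is a voiced plosive (sonority 2), /θ/ is a voiceless fricative (sonority 3), /h/ is a voiceless fricative (sonority 3); then the nucleus /u/ (sonority 9).
Onset profile 2-3-3-9 — rises to the nucleus.
Coda: /t/ is a voiceless stop (sonority 1), /b/ is a voiced plosive (sonority 2).
Coda profile 9-1-2 — does not fall throughout.

no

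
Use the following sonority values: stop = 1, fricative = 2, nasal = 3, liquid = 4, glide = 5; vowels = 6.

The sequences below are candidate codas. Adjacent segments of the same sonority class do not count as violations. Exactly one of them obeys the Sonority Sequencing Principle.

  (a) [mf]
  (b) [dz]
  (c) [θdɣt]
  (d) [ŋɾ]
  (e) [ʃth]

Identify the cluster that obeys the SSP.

a

(a) 3-2 → obeys
(b) 1-2 → violates
(c) 2-1-2-1 → violates
(d) 3-4 → violates
(e) 2-1-2 → violates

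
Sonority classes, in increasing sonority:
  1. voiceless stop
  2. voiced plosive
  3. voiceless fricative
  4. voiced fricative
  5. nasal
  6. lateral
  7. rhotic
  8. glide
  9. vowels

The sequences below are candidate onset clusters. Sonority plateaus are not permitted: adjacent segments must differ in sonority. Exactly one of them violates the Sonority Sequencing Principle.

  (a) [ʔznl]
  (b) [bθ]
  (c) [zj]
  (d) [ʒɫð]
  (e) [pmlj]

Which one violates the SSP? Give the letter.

d

(a) 1-4-5-6 → obeys
(b) 2-3 → obeys
(c) 4-8 → obeys
(d) 4-6-4 → violates
(e) 1-5-6-8 → obeys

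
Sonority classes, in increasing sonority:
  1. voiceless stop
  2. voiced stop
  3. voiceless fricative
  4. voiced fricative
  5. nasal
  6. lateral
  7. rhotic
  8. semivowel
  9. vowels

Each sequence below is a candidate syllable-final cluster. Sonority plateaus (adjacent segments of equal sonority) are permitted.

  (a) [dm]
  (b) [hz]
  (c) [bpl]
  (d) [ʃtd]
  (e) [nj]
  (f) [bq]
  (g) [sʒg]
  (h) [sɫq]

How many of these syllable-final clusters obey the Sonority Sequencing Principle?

(a) 2-5 → violates
(b) 3-4 → violates
(c) 2-1-6 → violates
(d) 3-1-2 → violates
(e) 5-8 → violates
(f) 2-1 → obeys
(g) 3-4-2 → violates
(h) 3-6-1 → violates

1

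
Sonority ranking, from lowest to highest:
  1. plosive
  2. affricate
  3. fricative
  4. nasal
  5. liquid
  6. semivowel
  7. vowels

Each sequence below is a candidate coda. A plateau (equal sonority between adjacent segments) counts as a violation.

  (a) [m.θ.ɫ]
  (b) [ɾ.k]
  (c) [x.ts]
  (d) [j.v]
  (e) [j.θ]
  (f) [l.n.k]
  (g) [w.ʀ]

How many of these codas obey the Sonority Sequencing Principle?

(a) sonority 4-3-5: ill-formed.
(b) sonority 5-1: well-formed.
(c) sonority 3-2: well-formed.
(d) sonority 6-3: well-formed.
(e) sonority 6-3: well-formed.
(f) sonority 5-4-1: well-formed.
(g) sonority 6-5: well-formed.

6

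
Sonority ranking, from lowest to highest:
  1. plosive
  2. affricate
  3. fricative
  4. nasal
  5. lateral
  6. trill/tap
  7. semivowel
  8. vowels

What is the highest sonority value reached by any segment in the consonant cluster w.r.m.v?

7

/w/: semivowel = 7.
/r/: trill/tap = 6.
/m/: nasal = 4.
/v/: fricative = 3.
The maximum is 7.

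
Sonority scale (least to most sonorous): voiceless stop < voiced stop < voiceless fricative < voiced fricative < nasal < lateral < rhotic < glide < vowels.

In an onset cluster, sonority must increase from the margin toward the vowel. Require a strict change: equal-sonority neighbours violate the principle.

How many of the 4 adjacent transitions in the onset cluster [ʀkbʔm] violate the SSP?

2

/ʀ/: rhotic = 7.
/k/: voiceless stop = 1.
/b/: voiced stop = 2.
/ʔ/: voiceless stop = 1.
/m/: nasal = 5.
/ʀ/→/k/: 7→1 (does not rise) — violation.
/k/→/b/: 1→2 (rises) — ok.
/b/→/ʔ/: 2→1 (does not rise) — violation.
/ʔ/→/m/: 1→5 (rises) — ok.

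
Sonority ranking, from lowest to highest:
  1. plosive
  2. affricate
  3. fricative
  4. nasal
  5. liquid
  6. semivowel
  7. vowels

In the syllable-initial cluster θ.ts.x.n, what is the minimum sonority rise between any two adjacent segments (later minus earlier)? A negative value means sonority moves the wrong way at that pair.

-1

/θ/: fricative = 3.
/ts/: affricate = 2.
/x/: fricative = 3.
/n/: nasal = 4.
/θ/→/ts/: change -1.
/ts/→/x/: change +1.
/x/→/n/: change +1.
Minimum = -1.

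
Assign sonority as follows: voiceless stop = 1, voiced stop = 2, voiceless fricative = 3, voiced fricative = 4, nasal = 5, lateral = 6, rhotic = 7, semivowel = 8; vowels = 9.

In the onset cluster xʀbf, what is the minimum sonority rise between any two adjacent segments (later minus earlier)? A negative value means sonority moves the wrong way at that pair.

/x/: voiceless fricative = 3.
/ʀ/: rhotic = 7.
/b/: voiced stop = 2.
/f/: voiceless fricative = 3.
/x/→/ʀ/: change +4.
/ʀ/→/b/: change -5.
/b/→/f/: change +1.
Minimum = -5.

-5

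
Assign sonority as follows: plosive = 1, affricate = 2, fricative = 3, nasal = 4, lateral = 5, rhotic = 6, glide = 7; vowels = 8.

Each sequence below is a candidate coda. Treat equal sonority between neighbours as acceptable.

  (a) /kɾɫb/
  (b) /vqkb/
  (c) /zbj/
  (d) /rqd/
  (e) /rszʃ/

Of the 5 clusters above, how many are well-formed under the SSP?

3

(a) sonority 1-6-5-1: ill-formed.
(b) sonority 3-1-1-1: well-formed.
(c) sonority 3-1-7: ill-formed.
(d) sonority 6-1-1: well-formed.
(e) sonority 6-3-3-3: well-formed.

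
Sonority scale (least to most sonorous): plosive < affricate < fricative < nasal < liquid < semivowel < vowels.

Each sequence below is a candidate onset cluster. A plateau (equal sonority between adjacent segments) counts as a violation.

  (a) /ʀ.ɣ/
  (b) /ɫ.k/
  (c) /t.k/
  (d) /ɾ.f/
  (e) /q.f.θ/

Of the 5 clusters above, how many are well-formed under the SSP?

0

(a) sonority 5-3: ill-formed.
(b) sonority 5-1: ill-formed.
(c) sonority 1-1: ill-formed.
(d) sonority 5-3: ill-formed.
(e) sonority 1-3-3: ill-formed.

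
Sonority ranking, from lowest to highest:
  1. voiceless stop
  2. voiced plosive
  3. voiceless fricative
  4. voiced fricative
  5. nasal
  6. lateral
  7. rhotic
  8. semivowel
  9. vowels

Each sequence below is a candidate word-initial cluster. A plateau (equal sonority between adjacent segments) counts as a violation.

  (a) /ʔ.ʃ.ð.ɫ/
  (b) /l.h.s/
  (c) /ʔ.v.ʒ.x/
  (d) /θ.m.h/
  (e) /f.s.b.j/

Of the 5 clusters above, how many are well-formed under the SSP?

1

(a) /ʔ.ʃ.ð.ɫ/: profile 1-3-4-6 — obeys.
(b) /l.h.s/: profile 6-3-3 — violates.
(c) /ʔ.v.ʒ.x/: profile 1-4-4-3 — violates.
(d) /θ.m.h/: profile 3-5-3 — violates.
(e) /f.s.b.j/: profile 3-3-2-8 — violates.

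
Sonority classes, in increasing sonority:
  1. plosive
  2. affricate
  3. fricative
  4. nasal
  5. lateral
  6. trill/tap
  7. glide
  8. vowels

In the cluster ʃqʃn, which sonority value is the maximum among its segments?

4

/ʃ/: fricative = 3.
/q/: plosive = 1.
/ʃ/: fricative = 3.
/n/: nasal = 4.
The maximum is 4.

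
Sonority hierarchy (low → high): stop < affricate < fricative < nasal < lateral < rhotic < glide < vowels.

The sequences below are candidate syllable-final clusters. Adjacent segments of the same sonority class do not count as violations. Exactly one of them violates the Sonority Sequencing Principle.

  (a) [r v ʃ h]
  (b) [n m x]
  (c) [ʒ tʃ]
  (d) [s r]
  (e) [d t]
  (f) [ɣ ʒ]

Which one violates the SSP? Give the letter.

d

(a) sonority 6-3-3-3: well-formed.
(b) sonority 4-4-3: well-formed.
(c) sonority 3-2: well-formed.
(d) sonority 3-6: ill-formed.
(e) sonority 1-1: well-formed.
(f) sonority 3-3: well-formed.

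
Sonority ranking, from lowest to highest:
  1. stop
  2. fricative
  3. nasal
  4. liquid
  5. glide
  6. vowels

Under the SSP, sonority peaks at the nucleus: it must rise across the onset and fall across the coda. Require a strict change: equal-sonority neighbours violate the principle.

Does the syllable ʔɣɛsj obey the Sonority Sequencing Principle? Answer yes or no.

Onset: /ʔ/ is a stop (sonority 1), /ɣ/ is a fricative (sonority 2); then the nucleus /ɛ/ (sonority 6).
Onset profile 1-2-6 — rises to the nucleus.
Coda: /s/ is a fricative (sonority 2), /j/ is a glide (sonority 5).
Coda profile 6-2-5 — does not strictly fall throughout.

no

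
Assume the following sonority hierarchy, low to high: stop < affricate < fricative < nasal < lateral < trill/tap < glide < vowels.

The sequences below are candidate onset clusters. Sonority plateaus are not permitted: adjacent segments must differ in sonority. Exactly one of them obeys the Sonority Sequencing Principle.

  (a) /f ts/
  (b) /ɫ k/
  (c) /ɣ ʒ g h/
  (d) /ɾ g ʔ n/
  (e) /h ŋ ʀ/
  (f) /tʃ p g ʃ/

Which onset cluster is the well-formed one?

(a) 3-2 → violates
(b) 5-1 → violates
(c) 3-3-1-3 → violates
(d) 6-1-1-4 → violates
(e) 3-4-6 → obeys
(f) 2-1-1-3 → violates

e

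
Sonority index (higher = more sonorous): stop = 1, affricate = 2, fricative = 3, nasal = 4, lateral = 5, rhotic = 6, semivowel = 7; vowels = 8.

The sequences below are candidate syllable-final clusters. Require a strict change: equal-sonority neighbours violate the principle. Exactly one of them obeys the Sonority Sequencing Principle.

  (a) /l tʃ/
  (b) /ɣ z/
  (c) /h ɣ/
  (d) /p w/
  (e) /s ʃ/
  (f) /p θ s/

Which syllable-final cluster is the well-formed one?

a

(a) 5-2 → obeys
(b) 3-3 → violates
(c) 3-3 → violates
(d) 1-7 → violates
(e) 3-3 → violates
(f) 1-3-3 → violates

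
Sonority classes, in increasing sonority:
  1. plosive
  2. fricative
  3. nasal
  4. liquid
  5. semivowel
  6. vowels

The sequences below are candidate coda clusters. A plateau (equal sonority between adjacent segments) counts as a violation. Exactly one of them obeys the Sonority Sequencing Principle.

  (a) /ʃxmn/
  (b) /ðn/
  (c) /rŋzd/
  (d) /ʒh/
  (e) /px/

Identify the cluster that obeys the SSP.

(a) sonority 2-2-3-3: ill-formed.
(b) sonority 2-3: ill-formed.
(c) sonority 4-3-2-1: well-formed.
(d) sonority 2-2: ill-formed.
(e) sonority 1-2: ill-formed.

c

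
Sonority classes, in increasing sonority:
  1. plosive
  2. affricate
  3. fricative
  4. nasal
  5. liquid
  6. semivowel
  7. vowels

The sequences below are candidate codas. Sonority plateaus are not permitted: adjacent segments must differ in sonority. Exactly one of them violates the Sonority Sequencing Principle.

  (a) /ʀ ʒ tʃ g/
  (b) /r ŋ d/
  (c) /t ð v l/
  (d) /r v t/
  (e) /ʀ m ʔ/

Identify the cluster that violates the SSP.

c

(a) sonority 5-3-2-1: well-formed.
(b) sonority 5-4-1: well-formed.
(c) sonority 1-3-3-5: ill-formed.
(d) sonority 5-3-1: well-formed.
(e) sonority 5-4-1: well-formed.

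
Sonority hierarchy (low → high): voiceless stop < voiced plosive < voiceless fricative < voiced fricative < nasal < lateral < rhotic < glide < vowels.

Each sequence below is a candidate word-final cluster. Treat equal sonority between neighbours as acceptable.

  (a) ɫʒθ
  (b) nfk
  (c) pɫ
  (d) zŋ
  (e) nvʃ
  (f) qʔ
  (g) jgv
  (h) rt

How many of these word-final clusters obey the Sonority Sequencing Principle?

(a) sonority 6-4-3: well-formed.
(b) sonority 5-3-1: well-formed.
(c) sonority 1-6: ill-formed.
(d) sonority 4-5: ill-formed.
(e) sonority 5-4-3: well-formed.
(f) sonority 1-1: well-formed.
(g) sonority 8-2-4: ill-formed.
(h) sonority 7-1: well-formed.

5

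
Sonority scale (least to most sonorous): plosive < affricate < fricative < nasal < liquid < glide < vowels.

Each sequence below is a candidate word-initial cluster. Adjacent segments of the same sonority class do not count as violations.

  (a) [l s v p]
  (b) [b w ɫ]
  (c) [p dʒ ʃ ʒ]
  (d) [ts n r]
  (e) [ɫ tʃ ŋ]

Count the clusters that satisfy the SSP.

(a) 5-3-3-1 → violates
(b) 1-6-5 → violates
(c) 1-2-3-3 → obeys
(d) 2-4-5 → obeys
(e) 5-2-4 → violates

2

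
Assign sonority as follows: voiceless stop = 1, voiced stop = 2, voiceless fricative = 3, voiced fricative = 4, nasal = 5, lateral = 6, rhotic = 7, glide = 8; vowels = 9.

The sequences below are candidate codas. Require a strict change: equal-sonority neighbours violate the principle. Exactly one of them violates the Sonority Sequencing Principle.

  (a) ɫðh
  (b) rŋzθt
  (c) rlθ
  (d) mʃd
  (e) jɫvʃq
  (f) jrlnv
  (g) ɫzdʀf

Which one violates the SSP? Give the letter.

g

(a) sonority 6-4-3: well-formed.
(b) sonority 7-5-4-3-1: well-formed.
(c) sonority 7-6-3: well-formed.
(d) sonority 5-3-2: well-formed.
(e) sonority 8-6-4-3-1: well-formed.
(f) sonority 8-7-6-5-4: well-formed.
(g) sonority 6-4-2-7-3: ill-formed.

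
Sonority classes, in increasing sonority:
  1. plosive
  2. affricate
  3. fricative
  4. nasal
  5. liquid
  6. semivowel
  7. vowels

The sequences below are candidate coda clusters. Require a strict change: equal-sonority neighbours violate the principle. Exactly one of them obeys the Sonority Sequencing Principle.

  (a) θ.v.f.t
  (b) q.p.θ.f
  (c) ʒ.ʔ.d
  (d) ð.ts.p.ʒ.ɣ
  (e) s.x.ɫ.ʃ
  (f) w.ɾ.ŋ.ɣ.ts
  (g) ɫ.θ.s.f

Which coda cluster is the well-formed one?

(a) θ.v.f.t: profile 3-3-3-1 — violates.
(b) q.p.θ.f: profile 1-1-3-3 — violates.
(c) ʒ.ʔ.d: profile 3-1-1 — violates.
(d) ð.ts.p.ʒ.ɣ: profile 3-2-1-3-3 — violates.
(e) s.x.ɫ.ʃ: profile 3-3-5-3 — violates.
(f) w.ɾ.ŋ.ɣ.ts: profile 6-5-4-3-2 — obeys.
(g) ɫ.θ.s.f: profile 5-3-3-3 — violates.

f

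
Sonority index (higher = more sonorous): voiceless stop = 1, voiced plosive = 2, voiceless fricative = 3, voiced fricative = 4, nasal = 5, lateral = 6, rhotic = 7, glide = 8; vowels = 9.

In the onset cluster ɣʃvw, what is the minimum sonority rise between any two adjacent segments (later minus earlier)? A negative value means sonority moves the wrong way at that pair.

/ɣ/ — voiced fricative, sonority 4.
/ʃ/ — voiceless fricative, sonority 3.
/v/ — voiced fricative, sonority 4.
/w/ — glide, sonority 8.
/ɣ/→/ʃ/: change -1.
/ʃ/→/v/: change +1.
/v/→/w/: change +4.
Minimum = -1.

-1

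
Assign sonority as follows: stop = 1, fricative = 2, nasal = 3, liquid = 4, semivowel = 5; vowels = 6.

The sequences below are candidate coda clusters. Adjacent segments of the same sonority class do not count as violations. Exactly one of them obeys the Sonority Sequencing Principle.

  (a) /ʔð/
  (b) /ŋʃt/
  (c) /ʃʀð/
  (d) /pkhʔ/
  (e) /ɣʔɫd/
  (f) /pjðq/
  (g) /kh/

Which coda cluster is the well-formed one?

b

(a) /ʔð/: profile 1-2 — violates.
(b) /ŋʃt/: profile 3-2-1 — obeys.
(c) /ʃʀð/: profile 2-4-2 — violates.
(d) /pkhʔ/: profile 1-1-2-1 — violates.
(e) /ɣʔɫd/: profile 2-1-4-1 — violates.
(f) /pjðq/: profile 1-5-2-1 — violates.
(g) /kh/: profile 1-2 — violates.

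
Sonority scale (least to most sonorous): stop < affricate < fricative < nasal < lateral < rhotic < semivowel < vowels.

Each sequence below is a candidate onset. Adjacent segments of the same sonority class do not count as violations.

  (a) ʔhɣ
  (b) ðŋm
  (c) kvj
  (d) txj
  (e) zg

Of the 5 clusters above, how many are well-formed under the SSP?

4

(a) sonority 1-3-3: well-formed.
(b) sonority 3-4-4: well-formed.
(c) sonority 1-3-7: well-formed.
(d) sonority 1-3-7: well-formed.
(e) sonority 3-1: ill-formed.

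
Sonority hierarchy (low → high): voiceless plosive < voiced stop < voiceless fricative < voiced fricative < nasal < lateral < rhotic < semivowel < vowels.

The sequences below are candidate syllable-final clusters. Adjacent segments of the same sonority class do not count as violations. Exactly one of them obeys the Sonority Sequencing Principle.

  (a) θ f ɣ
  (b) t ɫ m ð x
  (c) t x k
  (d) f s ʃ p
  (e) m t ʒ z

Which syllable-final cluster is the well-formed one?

d

(a) 3-3-4 → violates
(b) 1-6-5-4-3 → violates
(c) 1-3-1 → violates
(d) 3-3-3-1 → obeys
(e) 5-1-4-4 → violates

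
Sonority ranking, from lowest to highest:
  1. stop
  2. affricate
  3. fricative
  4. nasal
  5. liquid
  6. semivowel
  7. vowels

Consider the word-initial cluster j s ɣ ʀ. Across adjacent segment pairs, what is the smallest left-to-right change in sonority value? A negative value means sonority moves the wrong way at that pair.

-3

/j/ is a semivowel (sonority 6).
/s/ is a fricative (sonority 3).
/ɣ/ is a fricative (sonority 3).
/ʀ/ is a liquid (sonority 5).
/j/→/s/: change -3.
/s/→/ɣ/: change +0.
/ɣ/→/ʀ/: change +2.
Minimum = -3.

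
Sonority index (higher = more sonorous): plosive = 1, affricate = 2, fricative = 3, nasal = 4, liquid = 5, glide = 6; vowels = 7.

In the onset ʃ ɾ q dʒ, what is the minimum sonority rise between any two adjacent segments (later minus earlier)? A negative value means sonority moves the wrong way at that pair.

/ʃ/ is a fricative (sonority 3).
/ɾ/ is a liquid (sonority 5).
/q/ is a plosive (sonority 1).
/dʒ/ is an affricate (sonority 2).
/ʃ/→/ɾ/: change +2.
/ɾ/→/q/: change -4.
/q/→/dʒ/: change +1.
Minimum = -4.

-4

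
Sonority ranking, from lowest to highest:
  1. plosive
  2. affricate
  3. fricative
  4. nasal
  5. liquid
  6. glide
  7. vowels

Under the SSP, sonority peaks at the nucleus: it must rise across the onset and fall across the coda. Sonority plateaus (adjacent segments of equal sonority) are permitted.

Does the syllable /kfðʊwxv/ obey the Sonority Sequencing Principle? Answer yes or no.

Onset: /k/ is a plosive (sonority 1), /f/ is a fricative (sonority 3), /ð/ is a fricative (sonority 3); then the nucleus /ʊ/ (sonority 7).
Onset profile 1-3-3-7 — rises to the nucleus.
Coda: /w/ is a glide (sonority 6), /x/ is a fricative (sonority 3), /v/ is a fricative (sonority 3).
Coda profile 7-6-3-3 — falls from the nucleus.

yes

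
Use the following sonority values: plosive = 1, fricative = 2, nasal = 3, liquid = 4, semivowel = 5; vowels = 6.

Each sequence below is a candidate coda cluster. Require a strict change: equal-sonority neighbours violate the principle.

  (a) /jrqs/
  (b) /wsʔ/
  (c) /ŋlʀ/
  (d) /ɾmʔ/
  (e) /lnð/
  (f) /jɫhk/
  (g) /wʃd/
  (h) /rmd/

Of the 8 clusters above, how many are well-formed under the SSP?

6

(a) sonority 5-4-1-2: ill-formed.
(b) sonority 5-2-1: well-formed.
(c) sonority 3-4-4: ill-formed.
(d) sonority 4-3-1: well-formed.
(e) sonority 4-3-2: well-formed.
(f) sonority 5-4-2-1: well-formed.
(g) sonority 5-2-1: well-formed.
(h) sonority 4-3-1: well-formed.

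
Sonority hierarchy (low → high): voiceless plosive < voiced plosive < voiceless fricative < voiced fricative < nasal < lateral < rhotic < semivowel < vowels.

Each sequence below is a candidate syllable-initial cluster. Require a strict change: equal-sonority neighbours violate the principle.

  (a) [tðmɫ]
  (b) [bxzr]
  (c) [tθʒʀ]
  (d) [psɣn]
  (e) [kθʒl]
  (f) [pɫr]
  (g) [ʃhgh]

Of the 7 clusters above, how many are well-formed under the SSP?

6

(a) [tðmɫ]: profile 1-4-5-6 — obeys.
(b) [bxzr]: profile 2-3-4-7 — obeys.
(c) [tθʒʀ]: profile 1-3-4-7 — obeys.
(d) [psɣn]: profile 1-3-4-5 — obeys.
(e) [kθʒl]: profile 1-3-4-6 — obeys.
(f) [pɫr]: profile 1-6-7 — obeys.
(g) [ʃhgh]: profile 3-3-2-3 — violates.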